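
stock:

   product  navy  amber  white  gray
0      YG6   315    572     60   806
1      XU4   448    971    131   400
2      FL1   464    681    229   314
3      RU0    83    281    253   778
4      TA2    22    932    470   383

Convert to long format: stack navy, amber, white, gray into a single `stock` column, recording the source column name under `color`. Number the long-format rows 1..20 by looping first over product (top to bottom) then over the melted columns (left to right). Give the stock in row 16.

20 rows total (5 × 4). Row 16: index ⌊(16-1)/4⌋ = 3 into product → RU0; (16-1) mod 4 = 3 into the melted columns → gray.
So row 16 is (RU0, gray, 778); stock = 778.

778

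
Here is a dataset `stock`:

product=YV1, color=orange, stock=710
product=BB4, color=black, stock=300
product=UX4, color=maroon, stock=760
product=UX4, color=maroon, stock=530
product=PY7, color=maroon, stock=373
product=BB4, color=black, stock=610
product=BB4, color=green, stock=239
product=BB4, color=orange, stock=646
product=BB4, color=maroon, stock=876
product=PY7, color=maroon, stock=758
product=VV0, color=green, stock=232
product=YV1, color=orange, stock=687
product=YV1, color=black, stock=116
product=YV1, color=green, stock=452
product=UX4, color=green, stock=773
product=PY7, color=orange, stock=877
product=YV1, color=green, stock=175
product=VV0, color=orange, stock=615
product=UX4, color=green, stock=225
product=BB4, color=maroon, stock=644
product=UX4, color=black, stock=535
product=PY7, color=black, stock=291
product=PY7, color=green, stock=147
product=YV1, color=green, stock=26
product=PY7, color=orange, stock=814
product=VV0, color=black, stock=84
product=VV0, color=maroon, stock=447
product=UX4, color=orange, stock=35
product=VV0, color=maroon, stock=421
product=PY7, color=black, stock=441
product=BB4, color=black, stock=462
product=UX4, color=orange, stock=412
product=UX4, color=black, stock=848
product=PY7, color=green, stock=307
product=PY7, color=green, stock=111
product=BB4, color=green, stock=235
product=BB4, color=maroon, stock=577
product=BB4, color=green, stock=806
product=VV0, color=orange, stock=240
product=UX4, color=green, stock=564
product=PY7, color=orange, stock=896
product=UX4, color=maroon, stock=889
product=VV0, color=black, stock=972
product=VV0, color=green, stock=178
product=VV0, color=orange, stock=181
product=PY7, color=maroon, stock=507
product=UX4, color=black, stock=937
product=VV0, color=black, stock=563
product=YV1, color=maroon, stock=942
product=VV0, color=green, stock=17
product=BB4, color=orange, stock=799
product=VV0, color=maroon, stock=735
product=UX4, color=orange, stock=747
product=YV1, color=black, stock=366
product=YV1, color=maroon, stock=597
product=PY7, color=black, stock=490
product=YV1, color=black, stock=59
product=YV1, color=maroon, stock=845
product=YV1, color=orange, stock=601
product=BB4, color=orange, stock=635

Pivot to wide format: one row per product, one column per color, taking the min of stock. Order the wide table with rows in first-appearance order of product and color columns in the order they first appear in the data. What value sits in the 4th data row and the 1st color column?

With rows in first-appearance order of product, row 4 is product=PY7. color columns in first-appearance order: orange, black, maroon, green; column 1 is orange.
Long rows with product=PY7, color=orange: min(877, 814, 896) = 814.

814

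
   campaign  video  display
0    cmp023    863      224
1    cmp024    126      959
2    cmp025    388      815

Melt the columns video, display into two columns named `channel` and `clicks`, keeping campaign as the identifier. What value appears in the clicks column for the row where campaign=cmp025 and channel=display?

815

Unpivoting turns each (campaign, wide-column) pair into one long row.
The wide cell at row cmp025, column display holds 815, so the long row (cmp025, display) has clicks=815.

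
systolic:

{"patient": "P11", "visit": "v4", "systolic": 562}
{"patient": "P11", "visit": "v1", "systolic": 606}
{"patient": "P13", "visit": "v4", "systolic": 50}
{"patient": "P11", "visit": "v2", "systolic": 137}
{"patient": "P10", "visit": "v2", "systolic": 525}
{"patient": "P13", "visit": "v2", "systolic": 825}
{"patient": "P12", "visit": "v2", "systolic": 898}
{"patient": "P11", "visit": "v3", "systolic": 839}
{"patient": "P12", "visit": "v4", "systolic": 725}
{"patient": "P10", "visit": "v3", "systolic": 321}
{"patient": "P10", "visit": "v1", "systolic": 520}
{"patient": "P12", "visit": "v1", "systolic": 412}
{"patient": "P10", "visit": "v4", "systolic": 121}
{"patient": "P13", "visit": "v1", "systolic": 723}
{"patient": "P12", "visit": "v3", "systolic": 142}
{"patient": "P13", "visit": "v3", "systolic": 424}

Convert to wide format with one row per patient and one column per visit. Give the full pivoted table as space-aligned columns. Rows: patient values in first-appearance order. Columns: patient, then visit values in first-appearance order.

patient  v4   v1   v2   v3 
P11      562  606  137  839
P13      50   723  825  424
P10      121  520  525  321
P12      725  412  898  142

Columns: patient plus the 4 distinct visit values (v4, v1, v2, v3).
For example, row P11 column v4 takes systolic=562 from the long row (P11, v4).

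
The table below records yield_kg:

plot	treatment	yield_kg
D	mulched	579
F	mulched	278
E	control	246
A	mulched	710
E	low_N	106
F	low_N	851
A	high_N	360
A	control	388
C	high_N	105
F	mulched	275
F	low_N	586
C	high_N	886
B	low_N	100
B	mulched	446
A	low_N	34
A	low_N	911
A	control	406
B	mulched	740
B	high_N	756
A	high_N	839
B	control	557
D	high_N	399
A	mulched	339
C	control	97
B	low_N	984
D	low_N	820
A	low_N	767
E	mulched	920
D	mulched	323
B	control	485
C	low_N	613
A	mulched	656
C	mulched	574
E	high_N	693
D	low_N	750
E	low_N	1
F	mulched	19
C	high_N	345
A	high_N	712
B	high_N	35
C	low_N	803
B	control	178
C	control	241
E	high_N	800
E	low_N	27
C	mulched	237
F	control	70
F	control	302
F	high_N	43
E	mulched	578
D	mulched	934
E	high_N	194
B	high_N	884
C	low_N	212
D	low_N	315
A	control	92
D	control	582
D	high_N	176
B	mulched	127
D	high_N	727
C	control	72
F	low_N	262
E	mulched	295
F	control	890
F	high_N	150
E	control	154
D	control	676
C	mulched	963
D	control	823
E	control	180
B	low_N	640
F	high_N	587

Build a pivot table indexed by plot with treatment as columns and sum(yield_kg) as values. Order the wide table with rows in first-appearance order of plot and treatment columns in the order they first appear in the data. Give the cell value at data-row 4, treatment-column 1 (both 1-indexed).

With rows in first-appearance order of plot, row 4 is plot=A. treatment columns in first-appearance order: mulched, control, low_N, high_N; column 1 is mulched.
Long rows with plot=A, treatment=mulched: 710 + 339 + 656 = 1705.

1705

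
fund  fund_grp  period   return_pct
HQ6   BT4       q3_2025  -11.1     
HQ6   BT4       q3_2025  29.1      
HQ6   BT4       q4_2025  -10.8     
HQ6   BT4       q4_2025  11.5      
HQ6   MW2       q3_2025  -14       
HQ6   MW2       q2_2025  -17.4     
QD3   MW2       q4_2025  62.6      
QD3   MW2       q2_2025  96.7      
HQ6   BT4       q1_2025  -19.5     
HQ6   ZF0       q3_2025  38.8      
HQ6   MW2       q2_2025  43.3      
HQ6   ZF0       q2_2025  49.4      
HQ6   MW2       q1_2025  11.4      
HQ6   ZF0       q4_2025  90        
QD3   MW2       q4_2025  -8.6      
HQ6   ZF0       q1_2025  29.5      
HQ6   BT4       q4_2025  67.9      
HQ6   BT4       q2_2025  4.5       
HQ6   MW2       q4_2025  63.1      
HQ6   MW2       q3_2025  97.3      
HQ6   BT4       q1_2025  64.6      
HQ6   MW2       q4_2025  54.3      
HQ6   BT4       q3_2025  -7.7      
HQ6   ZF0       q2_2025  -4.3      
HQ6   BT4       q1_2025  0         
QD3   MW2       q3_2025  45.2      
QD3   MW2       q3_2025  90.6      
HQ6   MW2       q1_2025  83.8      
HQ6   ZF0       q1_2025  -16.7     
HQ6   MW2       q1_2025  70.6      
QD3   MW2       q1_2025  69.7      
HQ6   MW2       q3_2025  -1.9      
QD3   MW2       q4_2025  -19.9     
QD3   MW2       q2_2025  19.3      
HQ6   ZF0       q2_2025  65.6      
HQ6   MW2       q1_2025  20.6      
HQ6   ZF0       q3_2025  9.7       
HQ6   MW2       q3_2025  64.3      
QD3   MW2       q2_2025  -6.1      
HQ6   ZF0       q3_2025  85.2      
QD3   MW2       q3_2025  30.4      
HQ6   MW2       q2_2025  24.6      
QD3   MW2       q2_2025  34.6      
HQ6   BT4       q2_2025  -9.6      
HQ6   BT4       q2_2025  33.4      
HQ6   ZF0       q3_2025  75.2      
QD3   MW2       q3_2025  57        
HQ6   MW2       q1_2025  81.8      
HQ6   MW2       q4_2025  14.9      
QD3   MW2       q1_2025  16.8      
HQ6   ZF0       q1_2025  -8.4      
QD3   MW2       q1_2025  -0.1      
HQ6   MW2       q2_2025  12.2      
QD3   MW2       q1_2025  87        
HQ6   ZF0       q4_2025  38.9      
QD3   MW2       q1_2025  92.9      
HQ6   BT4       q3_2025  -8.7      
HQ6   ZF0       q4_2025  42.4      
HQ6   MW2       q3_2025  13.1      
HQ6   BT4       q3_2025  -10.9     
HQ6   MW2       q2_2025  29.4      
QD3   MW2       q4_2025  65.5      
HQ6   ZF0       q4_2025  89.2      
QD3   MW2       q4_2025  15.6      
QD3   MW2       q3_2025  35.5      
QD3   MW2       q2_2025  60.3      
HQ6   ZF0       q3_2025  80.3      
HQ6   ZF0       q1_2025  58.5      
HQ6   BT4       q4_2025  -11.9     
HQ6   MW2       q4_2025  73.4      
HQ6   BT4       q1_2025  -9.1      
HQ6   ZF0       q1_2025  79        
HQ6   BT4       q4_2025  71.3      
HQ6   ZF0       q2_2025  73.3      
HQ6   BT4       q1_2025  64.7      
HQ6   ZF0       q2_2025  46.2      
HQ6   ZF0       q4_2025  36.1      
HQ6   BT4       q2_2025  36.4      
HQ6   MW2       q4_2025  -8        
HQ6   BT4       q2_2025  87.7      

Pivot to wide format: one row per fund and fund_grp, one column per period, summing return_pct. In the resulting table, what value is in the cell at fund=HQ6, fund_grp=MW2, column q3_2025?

158.8

Rows with fund=HQ6, fund_grp=MW2 and period=q3_2025: return_pct values are -14, 97.3, -1.9, 64.3, 13.1.
-14 + 97.3 + -1.9 + 64.3 + 13.1 = 158.8.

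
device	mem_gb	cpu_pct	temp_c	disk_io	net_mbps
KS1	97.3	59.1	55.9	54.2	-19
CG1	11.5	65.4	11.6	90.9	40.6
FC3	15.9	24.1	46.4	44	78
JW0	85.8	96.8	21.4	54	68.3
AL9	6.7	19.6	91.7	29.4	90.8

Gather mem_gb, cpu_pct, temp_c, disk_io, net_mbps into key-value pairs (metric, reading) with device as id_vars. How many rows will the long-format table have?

25

5 device values × 5 melted columns = 25 rows.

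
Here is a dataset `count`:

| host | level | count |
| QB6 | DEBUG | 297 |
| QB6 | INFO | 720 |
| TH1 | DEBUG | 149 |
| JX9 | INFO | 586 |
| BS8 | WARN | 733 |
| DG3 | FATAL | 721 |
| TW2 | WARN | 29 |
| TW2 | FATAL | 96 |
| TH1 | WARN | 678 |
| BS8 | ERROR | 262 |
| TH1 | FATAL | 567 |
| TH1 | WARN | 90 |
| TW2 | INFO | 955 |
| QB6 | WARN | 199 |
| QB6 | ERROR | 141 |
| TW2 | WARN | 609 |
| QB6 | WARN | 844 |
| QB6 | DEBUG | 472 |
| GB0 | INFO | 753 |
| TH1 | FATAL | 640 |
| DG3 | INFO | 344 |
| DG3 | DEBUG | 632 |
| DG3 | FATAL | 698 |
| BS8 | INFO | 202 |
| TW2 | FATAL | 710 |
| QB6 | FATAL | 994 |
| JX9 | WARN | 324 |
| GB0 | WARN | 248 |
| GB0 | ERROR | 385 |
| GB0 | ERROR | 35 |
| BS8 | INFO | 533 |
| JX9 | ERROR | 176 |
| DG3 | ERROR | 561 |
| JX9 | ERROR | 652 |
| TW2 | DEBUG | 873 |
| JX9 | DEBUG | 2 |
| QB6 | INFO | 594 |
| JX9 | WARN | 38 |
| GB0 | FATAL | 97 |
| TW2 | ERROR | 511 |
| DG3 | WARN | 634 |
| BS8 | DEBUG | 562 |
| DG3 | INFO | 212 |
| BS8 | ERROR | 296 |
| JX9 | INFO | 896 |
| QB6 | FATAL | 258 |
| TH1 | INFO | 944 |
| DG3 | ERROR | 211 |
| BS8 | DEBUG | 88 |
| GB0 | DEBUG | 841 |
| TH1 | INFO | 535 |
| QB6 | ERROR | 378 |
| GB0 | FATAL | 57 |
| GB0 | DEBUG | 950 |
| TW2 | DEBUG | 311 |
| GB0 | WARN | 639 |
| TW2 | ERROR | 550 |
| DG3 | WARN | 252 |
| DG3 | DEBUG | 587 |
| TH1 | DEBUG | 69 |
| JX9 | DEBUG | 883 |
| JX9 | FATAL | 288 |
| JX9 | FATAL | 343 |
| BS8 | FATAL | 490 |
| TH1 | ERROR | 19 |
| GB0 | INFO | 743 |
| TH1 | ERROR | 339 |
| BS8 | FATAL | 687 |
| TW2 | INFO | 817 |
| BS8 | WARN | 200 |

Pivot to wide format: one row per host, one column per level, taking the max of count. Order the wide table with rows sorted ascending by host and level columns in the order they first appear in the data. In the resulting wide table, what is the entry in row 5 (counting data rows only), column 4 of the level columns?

With rows sorted ascending by host, row 5 is host=QB6. level columns in first-appearance order: DEBUG, INFO, WARN, FATAL, ERROR; column 4 is FATAL.
Long rows with host=QB6, level=FATAL: max(994, 258) = 994.

994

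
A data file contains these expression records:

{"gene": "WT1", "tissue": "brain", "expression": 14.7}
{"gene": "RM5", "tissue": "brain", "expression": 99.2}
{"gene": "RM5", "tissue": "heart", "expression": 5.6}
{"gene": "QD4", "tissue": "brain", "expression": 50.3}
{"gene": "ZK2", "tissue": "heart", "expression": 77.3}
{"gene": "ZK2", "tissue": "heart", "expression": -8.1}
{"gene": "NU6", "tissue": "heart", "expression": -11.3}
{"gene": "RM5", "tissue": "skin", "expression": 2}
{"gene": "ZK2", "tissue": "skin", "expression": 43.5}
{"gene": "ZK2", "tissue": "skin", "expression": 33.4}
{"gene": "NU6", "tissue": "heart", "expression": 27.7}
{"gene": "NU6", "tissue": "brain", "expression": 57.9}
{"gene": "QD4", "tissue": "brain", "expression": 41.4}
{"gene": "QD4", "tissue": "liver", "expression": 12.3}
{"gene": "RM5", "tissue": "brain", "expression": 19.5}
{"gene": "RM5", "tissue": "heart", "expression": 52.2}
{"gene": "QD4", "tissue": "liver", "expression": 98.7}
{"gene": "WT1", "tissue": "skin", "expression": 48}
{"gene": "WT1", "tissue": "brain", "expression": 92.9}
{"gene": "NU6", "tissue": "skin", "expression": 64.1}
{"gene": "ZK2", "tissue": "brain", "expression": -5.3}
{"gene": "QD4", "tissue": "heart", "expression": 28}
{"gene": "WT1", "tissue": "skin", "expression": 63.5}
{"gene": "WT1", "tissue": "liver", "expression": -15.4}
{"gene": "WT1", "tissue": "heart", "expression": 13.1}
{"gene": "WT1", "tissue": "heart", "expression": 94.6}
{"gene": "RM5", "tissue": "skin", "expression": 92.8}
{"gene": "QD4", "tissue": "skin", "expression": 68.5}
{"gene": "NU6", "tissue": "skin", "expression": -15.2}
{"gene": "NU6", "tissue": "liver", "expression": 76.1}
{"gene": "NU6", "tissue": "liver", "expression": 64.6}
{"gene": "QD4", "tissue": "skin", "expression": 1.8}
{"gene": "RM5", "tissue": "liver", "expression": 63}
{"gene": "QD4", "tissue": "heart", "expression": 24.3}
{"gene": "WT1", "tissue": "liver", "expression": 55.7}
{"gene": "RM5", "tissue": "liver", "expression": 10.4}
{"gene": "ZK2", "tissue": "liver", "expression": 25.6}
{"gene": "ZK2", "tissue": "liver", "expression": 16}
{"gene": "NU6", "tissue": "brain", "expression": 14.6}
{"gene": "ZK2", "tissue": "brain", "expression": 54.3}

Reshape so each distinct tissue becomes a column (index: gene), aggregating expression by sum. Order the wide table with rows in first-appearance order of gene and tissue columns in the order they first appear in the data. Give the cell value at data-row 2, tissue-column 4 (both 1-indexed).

With rows in first-appearance order of gene, row 2 is gene=RM5. tissue columns in first-appearance order: brain, heart, skin, liver; column 4 is liver.
Long rows with gene=RM5, tissue=liver: 63 + 10.4 = 73.4.

73.4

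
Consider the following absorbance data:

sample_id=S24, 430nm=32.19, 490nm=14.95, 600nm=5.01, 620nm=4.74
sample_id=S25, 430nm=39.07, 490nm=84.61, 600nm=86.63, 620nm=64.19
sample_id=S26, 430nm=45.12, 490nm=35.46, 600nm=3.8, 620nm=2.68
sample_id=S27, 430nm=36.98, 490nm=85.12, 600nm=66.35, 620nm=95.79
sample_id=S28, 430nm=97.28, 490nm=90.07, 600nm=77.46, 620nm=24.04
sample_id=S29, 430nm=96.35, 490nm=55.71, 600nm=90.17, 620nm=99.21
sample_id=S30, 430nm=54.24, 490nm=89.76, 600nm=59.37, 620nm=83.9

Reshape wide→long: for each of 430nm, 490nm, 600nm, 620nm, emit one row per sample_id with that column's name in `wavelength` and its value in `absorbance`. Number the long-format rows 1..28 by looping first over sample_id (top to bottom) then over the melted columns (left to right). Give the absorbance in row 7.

86.63

28 rows total (7 × 4). Row 7: index ⌊(7-1)/4⌋ = 1 into sample_id → S25; (7-1) mod 4 = 2 into the melted columns → 600nm.
So row 7 is (S25, 600nm, 86.63); absorbance = 86.63.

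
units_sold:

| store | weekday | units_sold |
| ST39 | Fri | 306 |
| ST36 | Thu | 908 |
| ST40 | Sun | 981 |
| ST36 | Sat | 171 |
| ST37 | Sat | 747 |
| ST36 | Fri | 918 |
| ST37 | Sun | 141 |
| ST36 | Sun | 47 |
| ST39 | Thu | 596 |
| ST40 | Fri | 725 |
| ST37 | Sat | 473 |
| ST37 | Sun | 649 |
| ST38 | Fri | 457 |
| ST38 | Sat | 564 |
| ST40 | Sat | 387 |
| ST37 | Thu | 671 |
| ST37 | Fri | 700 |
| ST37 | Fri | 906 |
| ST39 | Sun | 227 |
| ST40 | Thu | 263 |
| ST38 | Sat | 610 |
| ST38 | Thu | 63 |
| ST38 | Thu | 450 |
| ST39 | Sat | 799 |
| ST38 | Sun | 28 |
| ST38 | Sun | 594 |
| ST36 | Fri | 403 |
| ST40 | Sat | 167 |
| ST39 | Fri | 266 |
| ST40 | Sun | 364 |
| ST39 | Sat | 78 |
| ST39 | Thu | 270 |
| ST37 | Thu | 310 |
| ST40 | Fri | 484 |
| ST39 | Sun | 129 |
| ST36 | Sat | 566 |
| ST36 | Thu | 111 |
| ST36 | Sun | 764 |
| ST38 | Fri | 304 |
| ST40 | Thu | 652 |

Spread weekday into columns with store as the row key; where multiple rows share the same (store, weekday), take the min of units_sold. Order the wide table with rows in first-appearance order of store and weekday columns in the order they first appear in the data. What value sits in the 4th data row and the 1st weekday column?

700

With rows in first-appearance order of store, row 4 is store=ST37. weekday columns in first-appearance order: Fri, Thu, Sun, Sat; column 1 is Fri.
Long rows with store=ST37, weekday=Fri: min(700, 906) = 700.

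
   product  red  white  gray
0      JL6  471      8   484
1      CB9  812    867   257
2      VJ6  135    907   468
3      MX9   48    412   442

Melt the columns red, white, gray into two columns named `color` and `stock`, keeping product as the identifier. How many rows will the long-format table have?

4 product values × 3 melted columns = 12 rows.

12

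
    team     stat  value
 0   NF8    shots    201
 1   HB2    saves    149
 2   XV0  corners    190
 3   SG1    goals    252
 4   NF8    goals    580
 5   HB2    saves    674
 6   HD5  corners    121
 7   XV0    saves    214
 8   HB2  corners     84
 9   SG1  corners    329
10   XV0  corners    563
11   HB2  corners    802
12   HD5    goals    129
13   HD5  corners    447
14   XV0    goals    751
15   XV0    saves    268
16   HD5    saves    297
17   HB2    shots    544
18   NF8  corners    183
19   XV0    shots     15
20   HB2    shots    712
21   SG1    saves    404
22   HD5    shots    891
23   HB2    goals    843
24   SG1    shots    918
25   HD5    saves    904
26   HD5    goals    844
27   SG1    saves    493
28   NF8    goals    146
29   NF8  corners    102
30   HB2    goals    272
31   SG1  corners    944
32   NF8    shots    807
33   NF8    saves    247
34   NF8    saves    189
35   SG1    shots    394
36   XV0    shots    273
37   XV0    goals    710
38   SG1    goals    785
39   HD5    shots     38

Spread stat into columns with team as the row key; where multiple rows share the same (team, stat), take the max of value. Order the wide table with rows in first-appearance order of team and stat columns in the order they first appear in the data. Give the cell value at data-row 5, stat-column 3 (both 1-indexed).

447

With rows in first-appearance order of team, row 5 is team=HD5. stat columns in first-appearance order: shots, saves, corners, goals; column 3 is corners.
Long rows with team=HD5, stat=corners: max(121, 447) = 447.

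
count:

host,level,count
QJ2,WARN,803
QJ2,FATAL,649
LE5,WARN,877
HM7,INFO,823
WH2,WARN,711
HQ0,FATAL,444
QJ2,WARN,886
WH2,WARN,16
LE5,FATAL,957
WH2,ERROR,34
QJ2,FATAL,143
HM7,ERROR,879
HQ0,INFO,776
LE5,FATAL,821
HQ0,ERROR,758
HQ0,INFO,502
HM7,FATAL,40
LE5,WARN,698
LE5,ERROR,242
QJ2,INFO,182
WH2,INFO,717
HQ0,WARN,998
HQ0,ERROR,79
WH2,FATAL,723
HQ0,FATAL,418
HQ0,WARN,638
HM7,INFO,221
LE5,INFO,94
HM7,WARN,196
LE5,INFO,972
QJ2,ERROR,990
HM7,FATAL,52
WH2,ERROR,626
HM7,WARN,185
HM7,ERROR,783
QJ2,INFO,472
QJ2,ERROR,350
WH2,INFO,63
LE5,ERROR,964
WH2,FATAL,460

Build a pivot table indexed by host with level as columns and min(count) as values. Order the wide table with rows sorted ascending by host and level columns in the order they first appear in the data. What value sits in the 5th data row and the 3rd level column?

With rows sorted ascending by host, row 5 is host=WH2. level columns in first-appearance order: WARN, FATAL, INFO, ERROR; column 3 is INFO.
Long rows with host=WH2, level=INFO: min(717, 63) = 63.

63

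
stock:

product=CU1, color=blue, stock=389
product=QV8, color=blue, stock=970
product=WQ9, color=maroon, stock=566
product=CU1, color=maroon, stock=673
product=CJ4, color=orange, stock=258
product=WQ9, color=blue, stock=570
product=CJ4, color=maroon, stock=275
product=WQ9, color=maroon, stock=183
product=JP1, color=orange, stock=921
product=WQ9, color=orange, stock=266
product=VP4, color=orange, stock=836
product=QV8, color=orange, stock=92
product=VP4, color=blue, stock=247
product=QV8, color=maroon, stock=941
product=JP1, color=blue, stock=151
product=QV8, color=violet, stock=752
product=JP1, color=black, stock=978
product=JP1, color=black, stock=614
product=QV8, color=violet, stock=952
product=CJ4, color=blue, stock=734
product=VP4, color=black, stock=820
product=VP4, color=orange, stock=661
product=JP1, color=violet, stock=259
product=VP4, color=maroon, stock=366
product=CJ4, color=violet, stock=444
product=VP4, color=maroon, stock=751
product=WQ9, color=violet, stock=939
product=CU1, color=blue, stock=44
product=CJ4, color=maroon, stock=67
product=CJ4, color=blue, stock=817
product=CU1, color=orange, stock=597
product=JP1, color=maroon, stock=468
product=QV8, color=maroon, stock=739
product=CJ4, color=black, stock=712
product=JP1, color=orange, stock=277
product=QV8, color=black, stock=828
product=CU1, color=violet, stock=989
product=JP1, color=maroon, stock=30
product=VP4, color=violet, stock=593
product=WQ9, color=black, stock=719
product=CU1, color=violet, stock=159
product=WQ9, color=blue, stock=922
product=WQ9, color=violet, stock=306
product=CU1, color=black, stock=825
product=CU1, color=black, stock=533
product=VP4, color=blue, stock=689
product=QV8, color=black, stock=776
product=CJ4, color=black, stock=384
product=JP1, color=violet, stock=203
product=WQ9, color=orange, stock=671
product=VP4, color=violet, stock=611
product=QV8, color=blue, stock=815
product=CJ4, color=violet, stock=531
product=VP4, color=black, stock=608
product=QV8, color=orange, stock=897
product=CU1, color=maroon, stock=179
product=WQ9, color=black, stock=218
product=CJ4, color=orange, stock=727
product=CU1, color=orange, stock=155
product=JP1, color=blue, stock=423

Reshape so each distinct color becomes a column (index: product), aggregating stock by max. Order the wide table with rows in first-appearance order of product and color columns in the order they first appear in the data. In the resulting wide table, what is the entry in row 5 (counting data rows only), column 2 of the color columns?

With rows in first-appearance order of product, row 5 is product=JP1. color columns in first-appearance order: blue, maroon, orange, violet, black; column 2 is maroon.
Long rows with product=JP1, color=maroon: max(468, 30) = 468.

468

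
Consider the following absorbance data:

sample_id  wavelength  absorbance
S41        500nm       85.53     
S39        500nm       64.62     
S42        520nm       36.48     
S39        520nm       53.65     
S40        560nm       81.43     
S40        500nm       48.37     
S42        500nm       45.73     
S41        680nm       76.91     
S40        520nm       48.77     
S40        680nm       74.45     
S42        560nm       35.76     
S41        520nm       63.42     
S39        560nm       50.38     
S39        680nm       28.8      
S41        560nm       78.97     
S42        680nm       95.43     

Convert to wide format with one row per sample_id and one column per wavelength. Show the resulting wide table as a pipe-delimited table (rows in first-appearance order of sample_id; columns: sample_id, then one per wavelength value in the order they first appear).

| sample_id | 500nm | 520nm | 560nm | 680nm |
| S41 | 85.53 | 63.42 | 78.97 | 76.91 |
| S39 | 64.62 | 53.65 | 50.38 | 28.8 |
| S42 | 45.73 | 36.48 | 35.76 | 95.43 |
| S40 | 48.37 | 48.77 | 81.43 | 74.45 |

Columns: sample_id plus the 4 distinct wavelength values (500nm, 520nm, 560nm, 680nm).
For example, row S41 column 500nm takes absorbance=85.53 from the long row (S41, 500nm).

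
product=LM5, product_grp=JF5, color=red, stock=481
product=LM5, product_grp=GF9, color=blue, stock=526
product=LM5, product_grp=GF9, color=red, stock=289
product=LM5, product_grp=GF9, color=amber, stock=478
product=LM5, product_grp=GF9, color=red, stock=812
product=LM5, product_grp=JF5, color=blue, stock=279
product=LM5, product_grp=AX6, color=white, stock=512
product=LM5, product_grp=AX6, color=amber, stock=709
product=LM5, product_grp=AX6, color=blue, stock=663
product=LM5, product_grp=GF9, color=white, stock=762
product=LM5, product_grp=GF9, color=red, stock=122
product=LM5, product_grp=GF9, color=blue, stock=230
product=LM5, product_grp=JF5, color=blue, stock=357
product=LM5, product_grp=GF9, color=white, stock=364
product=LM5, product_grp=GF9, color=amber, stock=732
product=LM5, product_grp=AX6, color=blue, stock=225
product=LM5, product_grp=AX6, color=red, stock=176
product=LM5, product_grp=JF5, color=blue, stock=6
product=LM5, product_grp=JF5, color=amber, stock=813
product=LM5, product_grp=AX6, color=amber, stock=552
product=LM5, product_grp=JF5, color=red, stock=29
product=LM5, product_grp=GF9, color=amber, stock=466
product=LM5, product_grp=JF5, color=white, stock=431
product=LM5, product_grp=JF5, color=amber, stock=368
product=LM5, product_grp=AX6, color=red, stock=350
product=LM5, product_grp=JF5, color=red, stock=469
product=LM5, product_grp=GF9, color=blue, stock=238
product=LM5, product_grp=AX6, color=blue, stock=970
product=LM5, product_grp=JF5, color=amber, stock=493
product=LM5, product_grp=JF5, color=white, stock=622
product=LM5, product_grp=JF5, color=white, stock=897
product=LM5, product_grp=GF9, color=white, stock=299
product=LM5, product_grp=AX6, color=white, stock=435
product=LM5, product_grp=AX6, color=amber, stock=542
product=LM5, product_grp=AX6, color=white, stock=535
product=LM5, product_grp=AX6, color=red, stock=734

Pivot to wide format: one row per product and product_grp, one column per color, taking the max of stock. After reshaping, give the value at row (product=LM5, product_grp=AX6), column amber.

Rows with product=LM5, product_grp=AX6 and color=amber: stock values are 709, 552, 542.
max(709, 552, 542) = 709.

709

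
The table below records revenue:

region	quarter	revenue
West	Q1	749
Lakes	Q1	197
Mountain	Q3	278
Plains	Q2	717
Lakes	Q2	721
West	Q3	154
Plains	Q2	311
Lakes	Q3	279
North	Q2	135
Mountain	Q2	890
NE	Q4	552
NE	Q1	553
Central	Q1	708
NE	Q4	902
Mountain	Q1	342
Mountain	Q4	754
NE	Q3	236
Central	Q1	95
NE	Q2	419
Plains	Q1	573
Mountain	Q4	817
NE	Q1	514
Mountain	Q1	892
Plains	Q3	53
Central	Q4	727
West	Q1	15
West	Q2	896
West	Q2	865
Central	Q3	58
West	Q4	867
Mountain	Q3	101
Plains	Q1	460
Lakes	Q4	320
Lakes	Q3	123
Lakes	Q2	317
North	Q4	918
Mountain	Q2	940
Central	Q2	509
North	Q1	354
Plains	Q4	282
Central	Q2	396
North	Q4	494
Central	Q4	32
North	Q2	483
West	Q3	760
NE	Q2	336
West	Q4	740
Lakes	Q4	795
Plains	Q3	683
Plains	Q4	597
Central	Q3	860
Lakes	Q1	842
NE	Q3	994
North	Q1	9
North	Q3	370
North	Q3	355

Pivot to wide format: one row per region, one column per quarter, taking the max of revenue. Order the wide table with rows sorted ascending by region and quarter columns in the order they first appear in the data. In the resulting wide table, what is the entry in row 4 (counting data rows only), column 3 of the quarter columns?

With rows sorted ascending by region, row 4 is region=NE. quarter columns in first-appearance order: Q1, Q3, Q2, Q4; column 3 is Q2.
Long rows with region=NE, quarter=Q2: max(419, 336) = 419.

419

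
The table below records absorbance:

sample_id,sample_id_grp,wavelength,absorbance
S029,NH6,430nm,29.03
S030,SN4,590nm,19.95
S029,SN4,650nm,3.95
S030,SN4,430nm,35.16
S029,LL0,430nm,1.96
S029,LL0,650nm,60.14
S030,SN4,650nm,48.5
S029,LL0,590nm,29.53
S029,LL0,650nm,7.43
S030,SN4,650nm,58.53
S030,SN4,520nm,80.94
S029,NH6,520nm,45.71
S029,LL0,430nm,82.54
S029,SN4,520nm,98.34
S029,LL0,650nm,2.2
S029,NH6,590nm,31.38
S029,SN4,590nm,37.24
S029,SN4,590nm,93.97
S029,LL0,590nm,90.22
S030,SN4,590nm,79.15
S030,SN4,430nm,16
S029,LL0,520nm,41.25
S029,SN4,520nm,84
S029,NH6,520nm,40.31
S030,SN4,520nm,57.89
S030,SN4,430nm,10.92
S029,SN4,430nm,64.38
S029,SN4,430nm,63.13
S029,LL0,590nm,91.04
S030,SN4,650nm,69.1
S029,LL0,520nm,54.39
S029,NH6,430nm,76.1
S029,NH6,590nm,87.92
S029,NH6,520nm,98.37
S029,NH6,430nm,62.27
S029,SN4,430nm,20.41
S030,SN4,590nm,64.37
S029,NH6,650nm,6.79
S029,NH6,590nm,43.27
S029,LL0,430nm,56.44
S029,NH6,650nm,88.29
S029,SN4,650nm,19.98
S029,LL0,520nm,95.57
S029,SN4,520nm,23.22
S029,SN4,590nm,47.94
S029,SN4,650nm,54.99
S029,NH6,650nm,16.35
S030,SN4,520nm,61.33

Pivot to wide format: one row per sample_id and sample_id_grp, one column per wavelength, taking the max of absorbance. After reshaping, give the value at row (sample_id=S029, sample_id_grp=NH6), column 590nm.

Rows with sample_id=S029, sample_id_grp=NH6 and wavelength=590nm: absorbance values are 31.38, 87.92, 43.27.
max(31.38, 87.92, 43.27) = 87.92.

87.92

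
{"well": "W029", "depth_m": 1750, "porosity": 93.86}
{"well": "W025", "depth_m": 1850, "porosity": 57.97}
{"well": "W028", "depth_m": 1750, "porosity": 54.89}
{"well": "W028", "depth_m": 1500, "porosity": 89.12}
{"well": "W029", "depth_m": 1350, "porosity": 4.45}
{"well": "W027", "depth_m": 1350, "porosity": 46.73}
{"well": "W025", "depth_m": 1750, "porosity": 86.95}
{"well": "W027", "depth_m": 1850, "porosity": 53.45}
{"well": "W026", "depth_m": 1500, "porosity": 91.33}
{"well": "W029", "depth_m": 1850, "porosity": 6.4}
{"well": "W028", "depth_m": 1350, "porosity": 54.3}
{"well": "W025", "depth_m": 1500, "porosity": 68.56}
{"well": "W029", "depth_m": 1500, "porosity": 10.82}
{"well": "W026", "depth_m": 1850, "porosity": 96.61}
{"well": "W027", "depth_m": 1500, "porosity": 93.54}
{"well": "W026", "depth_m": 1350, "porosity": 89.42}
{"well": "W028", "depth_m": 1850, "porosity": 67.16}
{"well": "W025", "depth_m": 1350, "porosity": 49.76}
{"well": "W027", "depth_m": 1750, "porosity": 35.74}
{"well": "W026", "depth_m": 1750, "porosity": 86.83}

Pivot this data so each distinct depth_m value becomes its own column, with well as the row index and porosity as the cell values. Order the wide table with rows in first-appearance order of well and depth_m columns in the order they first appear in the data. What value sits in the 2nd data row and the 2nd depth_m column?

With rows in first-appearance order of well, row 2 is well=W025. depth_m columns in first-appearance order: 1750, 1850, 1500, 1350; column 2 is 1850.
Long rows with well=W025, depth_m=1850: porosity = 57.97.

57.97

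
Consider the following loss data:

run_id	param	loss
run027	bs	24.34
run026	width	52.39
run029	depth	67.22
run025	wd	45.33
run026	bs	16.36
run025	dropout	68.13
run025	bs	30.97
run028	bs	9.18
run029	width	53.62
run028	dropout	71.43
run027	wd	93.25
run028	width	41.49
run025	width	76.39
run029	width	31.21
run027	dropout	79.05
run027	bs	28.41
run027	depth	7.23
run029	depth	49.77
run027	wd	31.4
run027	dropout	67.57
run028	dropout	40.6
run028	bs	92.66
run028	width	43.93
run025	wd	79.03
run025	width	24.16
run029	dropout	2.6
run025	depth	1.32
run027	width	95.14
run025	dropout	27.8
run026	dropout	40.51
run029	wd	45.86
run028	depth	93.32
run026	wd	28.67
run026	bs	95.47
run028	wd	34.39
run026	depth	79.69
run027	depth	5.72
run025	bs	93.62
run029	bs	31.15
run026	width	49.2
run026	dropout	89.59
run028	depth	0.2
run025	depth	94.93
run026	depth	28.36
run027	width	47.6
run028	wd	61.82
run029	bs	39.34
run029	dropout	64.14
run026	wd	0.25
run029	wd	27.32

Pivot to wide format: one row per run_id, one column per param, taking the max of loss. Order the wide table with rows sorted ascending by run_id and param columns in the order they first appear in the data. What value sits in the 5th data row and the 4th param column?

With rows sorted ascending by run_id, row 5 is run_id=run029. param columns in first-appearance order: bs, width, depth, wd, dropout; column 4 is wd.
Long rows with run_id=run029, param=wd: max(45.86, 27.32) = 45.86.

45.86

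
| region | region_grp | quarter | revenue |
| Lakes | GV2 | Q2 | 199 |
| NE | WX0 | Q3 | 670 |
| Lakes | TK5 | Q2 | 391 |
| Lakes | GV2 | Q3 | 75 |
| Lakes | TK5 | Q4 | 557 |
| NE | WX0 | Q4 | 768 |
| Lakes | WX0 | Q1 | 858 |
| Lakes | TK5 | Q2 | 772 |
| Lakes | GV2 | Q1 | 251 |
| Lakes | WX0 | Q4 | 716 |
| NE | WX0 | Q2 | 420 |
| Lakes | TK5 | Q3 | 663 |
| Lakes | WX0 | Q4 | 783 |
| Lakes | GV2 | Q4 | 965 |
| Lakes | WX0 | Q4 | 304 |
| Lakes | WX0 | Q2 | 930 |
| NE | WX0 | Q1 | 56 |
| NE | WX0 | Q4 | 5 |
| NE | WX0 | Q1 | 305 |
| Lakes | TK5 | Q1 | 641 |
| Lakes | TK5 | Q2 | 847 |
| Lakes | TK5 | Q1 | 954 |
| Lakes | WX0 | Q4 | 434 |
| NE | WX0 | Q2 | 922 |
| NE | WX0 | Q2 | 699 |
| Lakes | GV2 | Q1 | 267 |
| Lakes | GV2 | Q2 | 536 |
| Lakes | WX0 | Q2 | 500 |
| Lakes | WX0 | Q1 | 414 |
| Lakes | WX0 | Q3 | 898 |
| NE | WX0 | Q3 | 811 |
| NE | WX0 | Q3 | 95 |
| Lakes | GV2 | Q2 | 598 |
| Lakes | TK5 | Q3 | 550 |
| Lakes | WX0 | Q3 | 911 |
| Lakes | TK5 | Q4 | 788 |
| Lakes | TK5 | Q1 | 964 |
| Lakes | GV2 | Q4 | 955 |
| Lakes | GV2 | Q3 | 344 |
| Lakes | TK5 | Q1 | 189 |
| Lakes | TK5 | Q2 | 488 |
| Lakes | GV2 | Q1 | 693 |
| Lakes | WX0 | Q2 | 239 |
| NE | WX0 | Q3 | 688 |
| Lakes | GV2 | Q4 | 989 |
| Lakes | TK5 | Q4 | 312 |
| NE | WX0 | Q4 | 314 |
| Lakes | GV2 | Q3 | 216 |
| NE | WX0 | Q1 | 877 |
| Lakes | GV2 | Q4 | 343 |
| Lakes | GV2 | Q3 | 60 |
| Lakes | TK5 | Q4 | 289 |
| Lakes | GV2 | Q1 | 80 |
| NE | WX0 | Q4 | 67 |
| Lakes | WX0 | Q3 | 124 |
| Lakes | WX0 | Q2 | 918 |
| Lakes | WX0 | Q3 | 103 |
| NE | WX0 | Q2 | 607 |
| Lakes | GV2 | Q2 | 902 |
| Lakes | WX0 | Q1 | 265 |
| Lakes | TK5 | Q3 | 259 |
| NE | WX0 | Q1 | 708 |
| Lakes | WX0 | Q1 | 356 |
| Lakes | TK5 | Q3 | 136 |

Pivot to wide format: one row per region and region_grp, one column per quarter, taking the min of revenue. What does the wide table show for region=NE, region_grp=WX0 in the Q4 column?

Rows with region=NE, region_grp=WX0 and quarter=Q4: revenue values are 768, 5, 314, 67.
min(768, 5, 314, 67) = 5.

5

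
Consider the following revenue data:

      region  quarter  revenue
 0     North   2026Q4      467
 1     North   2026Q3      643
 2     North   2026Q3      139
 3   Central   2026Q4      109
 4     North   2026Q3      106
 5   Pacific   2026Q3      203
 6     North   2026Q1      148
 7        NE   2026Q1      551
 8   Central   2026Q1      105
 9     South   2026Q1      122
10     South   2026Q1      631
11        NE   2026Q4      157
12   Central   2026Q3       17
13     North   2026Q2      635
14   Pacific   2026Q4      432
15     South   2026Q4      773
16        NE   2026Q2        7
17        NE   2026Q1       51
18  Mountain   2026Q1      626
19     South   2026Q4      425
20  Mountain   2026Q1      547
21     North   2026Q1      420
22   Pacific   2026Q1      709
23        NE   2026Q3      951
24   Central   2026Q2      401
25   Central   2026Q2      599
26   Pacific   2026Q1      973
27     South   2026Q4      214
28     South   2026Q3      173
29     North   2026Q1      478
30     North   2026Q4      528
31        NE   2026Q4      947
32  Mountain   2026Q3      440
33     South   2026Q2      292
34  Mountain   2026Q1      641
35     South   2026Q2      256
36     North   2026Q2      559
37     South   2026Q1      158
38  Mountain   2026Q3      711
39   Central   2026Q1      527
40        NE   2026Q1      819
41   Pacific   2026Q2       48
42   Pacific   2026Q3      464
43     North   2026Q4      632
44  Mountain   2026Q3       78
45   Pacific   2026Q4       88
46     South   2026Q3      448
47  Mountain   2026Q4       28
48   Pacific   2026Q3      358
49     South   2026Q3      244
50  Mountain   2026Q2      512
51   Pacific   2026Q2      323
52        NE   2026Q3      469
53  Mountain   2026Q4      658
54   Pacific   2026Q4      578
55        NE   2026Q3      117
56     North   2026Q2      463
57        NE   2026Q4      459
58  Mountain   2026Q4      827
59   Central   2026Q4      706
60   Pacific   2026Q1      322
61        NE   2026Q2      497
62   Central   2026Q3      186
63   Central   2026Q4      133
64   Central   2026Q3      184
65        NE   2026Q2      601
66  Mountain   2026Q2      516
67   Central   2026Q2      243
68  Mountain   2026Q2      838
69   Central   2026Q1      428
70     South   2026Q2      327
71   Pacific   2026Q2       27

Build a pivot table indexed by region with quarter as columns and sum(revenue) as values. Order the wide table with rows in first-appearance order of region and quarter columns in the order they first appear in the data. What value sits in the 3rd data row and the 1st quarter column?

1098

With rows in first-appearance order of region, row 3 is region=Pacific. quarter columns in first-appearance order: 2026Q4, 2026Q3, 2026Q1, 2026Q2; column 1 is 2026Q4.
Long rows with region=Pacific, quarter=2026Q4: 432 + 88 + 578 = 1098.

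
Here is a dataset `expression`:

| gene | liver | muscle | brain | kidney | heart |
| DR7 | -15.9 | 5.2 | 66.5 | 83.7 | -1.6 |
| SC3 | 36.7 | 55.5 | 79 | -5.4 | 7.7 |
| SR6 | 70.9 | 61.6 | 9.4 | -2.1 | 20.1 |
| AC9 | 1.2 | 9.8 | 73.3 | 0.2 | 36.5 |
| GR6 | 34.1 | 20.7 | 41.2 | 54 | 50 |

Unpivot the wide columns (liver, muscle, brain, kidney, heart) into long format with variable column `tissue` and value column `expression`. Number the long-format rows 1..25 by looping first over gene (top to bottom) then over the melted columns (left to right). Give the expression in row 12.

61.6

25 rows total (5 × 5). Row 12: index ⌊(12-1)/5⌋ = 2 into gene → SR6; (12-1) mod 5 = 1 into the melted columns → muscle.
So row 12 is (SR6, muscle, 61.6); expression = 61.6.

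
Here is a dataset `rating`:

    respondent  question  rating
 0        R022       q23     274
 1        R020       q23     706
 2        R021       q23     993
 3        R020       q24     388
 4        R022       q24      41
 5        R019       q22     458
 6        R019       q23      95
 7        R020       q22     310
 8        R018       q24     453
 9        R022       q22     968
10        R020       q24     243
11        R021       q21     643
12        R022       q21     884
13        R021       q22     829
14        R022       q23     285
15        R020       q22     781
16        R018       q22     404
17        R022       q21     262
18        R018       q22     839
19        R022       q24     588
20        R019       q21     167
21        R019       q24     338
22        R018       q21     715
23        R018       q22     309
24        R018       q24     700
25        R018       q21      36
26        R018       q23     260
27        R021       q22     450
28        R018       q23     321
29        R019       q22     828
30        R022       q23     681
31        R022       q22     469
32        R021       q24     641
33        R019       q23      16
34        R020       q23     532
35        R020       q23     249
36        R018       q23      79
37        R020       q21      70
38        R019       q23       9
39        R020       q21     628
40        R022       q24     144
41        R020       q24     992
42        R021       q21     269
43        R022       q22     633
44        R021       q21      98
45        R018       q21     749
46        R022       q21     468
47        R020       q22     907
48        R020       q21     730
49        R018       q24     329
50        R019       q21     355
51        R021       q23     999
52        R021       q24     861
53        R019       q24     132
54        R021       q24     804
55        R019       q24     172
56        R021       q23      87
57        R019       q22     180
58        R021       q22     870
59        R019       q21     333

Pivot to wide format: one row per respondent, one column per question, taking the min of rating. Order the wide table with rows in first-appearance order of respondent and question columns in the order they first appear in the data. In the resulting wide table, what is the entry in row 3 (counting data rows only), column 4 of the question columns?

98

With rows in first-appearance order of respondent, row 3 is respondent=R021. question columns in first-appearance order: q23, q24, q22, q21; column 4 is q21.
Long rows with respondent=R021, question=q21: min(643, 269, 98) = 98.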